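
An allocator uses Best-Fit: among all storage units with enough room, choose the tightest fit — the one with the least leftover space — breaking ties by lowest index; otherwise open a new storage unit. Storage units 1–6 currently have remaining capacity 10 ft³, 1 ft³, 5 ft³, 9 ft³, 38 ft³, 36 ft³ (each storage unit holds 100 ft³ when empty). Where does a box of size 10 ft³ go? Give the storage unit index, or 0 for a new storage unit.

Storage units with room: storage unit 1 (10 ft³), storage unit 5 (38 ft³), storage unit 6 (36 ft³).
Tightest fit is storage unit 1 with 10 ft³ free.

1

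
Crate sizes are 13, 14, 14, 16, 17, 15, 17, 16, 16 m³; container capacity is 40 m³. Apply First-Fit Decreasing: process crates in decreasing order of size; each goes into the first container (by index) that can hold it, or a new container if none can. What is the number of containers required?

5

Sorted descending: 17, 17, 16, 16, 16, 15, 14, 14, 13.
17 m³ → container 1 (remaining 23 m³)
17 m³ → container 1 (remaining 6 m³)
16 m³ → container 2 (remaining 24 m³)
16 m³ → container 2 (remaining 8 m³)
16 m³ → container 3 (remaining 24 m³)
15 m³ → container 3 (remaining 9 m³)
14 m³ → container 4 (remaining 26 m³)
14 m³ → container 4 (remaining 12 m³)
13 m³ → container 5 (remaining 27 m³)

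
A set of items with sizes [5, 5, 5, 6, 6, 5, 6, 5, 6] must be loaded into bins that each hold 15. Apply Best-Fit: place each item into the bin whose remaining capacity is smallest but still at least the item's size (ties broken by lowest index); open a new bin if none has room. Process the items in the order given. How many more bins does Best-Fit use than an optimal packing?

0

Best-Fit: [5,5,5] [6,6] [5,6] [5,6] → 4 bins.
Total size 49; any packing needs at least ⌈49/15⌉ = 4 bins.
So 4 is already optimal.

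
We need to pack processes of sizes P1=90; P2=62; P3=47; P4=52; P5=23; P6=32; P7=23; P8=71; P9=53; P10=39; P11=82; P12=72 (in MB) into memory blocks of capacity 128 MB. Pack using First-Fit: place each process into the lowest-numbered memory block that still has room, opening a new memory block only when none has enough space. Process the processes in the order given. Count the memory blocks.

6 memory blocks

memory block 1: place P1 (90 MB), 38 MB left
memory block 2: place P2 (62 MB), 66 MB left
memory block 2: place P3 (47 MB), 19 MB left
memory block 3: place P4 (52 MB), 76 MB left
memory block 1: place P5 (23 MB), 15 MB left
memory block 3: place P6 (32 MB), 44 MB left
memory block 3: place P7 (23 MB), 21 MB left
memory block 4: place P8 (71 MB), 57 MB left
memory block 4: place P9 (53 MB), 4 MB left
memory block 5: place P10 (39 MB), 89 MB left
memory block 5: place P11 (82 MB), 7 MB left
memory block 6: place P12 (72 MB), 56 MB left
Final memory blocks: [90,23] [62,47] [52,32,23] [71,53] [39,82] [72].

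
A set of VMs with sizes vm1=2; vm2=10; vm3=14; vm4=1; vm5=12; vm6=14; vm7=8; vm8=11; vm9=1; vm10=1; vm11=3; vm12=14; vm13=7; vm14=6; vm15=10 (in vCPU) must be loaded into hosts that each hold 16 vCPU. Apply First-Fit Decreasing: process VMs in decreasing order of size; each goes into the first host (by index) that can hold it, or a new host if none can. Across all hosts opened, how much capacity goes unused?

Sorted descending: 14, 14, 14, 12, 11, 10, 10, 8, 7, 6, 3, 2, 1, 1, 1.
14 vCPU → host 1 (remaining 2 vCPU)
14 vCPU → host 2 (remaining 2 vCPU)
14 vCPU → host 3 (remaining 2 vCPU)
12 vCPU → host 4 (remaining 4 vCPU)
11 vCPU → host 5 (remaining 5 vCPU)
10 vCPU → host 6 (remaining 6 vCPU)
10 vCPU → host 7 (remaining 6 vCPU)
8 vCPU → host 8 (remaining 8 vCPU)
7 vCPU → host 8 (remaining 1 vCPU)
6 vCPU → host 6 (remaining 0 vCPU)
3 vCPU → host 4 (remaining 1 vCPU)
2 vCPU → host 1 (remaining 0 vCPU)
1 vCPU → host 2 (remaining 1 vCPU)
1 vCPU → host 2 (remaining 0 vCPU)
1 vCPU → host 3 (remaining 1 vCPU)
8 hosts × 16 vCPU = 128 vCPU; used 114 vCPU; unused 14 vCPU.

14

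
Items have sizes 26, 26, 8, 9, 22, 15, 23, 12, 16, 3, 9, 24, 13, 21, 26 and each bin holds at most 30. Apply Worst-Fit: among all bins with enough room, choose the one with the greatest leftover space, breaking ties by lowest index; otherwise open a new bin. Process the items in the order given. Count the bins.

11

Put 26 in bin 1; 4 remain.
Put 26 in bin 2; 4 remain.
Put 8 in bin 3; 22 remain.
Put 9 in bin 3; 13 remain.
Put 22 in bin 4; 8 remain.
Put 15 in bin 5; 15 remain.
Put 23 in bin 6; 7 remain.
Put 12 in bin 5; 3 remain.
Put 16 in bin 7; 14 remain.
Put 3 in bin 7; 11 remain.
Put 9 in bin 3; 4 remain.
Put 24 in bin 8; 6 remain.
Put 13 in bin 9; 17 remain.
Put 21 in bin 10; 9 remain.
Put 26 in bin 11; 4 remain.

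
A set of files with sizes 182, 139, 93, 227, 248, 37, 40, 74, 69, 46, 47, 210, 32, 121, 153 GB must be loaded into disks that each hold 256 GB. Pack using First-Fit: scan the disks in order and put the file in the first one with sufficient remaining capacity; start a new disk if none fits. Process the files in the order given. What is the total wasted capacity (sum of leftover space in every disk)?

330

182 GB → disk 1 (remaining 74 GB)
139 GB → disk 2 (remaining 117 GB)
93 GB → disk 2 (remaining 24 GB)
227 GB → disk 3 (remaining 29 GB)
248 GB → disk 4 (remaining 8 GB)
37 GB → disk 1 (remaining 37 GB)
40 GB → disk 5 (remaining 216 GB)
74 GB → disk 5 (remaining 142 GB)
69 GB → disk 5 (remaining 73 GB)
46 GB → disk 5 (remaining 27 GB)
47 GB → disk 6 (remaining 209 GB)
210 GB → disk 7 (remaining 46 GB)
32 GB → disk 1 (remaining 5 GB)
121 GB → disk 6 (remaining 88 GB)
153 GB → disk 8 (remaining 103 GB)
8 disks × 256 GB = 2048 GB; used 1718 GB; unused 330 GB.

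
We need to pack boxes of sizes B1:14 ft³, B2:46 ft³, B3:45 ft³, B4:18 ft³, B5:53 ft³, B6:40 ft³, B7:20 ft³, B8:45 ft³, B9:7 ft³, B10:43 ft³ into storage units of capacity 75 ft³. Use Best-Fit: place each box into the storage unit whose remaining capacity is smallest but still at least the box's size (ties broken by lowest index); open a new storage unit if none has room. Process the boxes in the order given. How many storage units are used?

6 storage units

B1 (14 ft³) → storage unit 1 (remaining 61 ft³)
B2 (46 ft³) → storage unit 1 (remaining 15 ft³)
B3 (45 ft³) → storage unit 2 (remaining 30 ft³)
B4 (18 ft³) → storage unit 2 (remaining 12 ft³)
B5 (53 ft³) → storage unit 3 (remaining 22 ft³)
B6 (40 ft³) → storage unit 4 (remaining 35 ft³)
B7 (20 ft³) → storage unit 3 (remaining 2 ft³)
B8 (45 ft³) → storage unit 5 (remaining 30 ft³)
B9 (7 ft³) → storage unit 2 (remaining 5 ft³)
B10 (43 ft³) → storage unit 6 (remaining 32 ft³)
Final storage units: [14,46] [45,18,7] [53,20] [40] [45] [43].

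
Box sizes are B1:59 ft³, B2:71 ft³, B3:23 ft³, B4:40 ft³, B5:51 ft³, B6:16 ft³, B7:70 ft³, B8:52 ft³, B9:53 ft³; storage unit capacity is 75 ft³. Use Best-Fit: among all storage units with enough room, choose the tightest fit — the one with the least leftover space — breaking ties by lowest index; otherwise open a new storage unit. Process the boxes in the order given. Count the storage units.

7

B1 (59 ft³) → storage unit 1 (remaining 16 ft³)
B2 (71 ft³) → storage unit 2 (remaining 4 ft³)
B3 (23 ft³) → storage unit 3 (remaining 52 ft³)
B4 (40 ft³) → storage unit 3 (remaining 12 ft³)
B5 (51 ft³) → storage unit 4 (remaining 24 ft³)
B6 (16 ft³) → storage unit 1 (remaining 0 ft³)
B7 (70 ft³) → storage unit 5 (remaining 5 ft³)
B8 (52 ft³) → storage unit 6 (remaining 23 ft³)
B9 (53 ft³) → storage unit 7 (remaining 22 ft³)
Final storage units: [59,16] [71] [23,40] [51] [70] [52] [53].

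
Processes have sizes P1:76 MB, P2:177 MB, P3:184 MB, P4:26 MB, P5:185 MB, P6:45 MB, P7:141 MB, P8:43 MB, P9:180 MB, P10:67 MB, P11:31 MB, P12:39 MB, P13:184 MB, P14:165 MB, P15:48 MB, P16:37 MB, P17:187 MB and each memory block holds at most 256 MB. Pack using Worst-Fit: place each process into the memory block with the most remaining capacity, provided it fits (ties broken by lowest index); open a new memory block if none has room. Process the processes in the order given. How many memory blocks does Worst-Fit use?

Put P1 (76 MB) in memory block 1; 180 MB remain.
Put P2 (177 MB) in memory block 1; 3 MB remain.
Put P3 (184 MB) in memory block 2; 72 MB remain.
Put P4 (26 MB) in memory block 2; 46 MB remain.
Put P5 (185 MB) in memory block 3; 71 MB remain.
Put P6 (45 MB) in memory block 3; 26 MB remain.
Put P7 (141 MB) in memory block 4; 115 MB remain.
Put P8 (43 MB) in memory block 4; 72 MB remain.
Put P9 (180 MB) in memory block 5; 76 MB remain.
Put P10 (67 MB) in memory block 5; 9 MB remain.
Put P11 (31 MB) in memory block 4; 41 MB remain.
Put P12 (39 MB) in memory block 2; 7 MB remain.
Put P13 (184 MB) in memory block 6; 72 MB remain.
Put P14 (165 MB) in memory block 7; 91 MB remain.
Put P15 (48 MB) in memory block 7; 43 MB remain.
Put P16 (37 MB) in memory block 6; 35 MB remain.
Put P17 (187 MB) in memory block 8; 69 MB remain.
Final memory blocks: [76,177] [184,26,39] [185,45] [141,43,31] [180,67] [184,37] [165,48] [187].

8 memory blocks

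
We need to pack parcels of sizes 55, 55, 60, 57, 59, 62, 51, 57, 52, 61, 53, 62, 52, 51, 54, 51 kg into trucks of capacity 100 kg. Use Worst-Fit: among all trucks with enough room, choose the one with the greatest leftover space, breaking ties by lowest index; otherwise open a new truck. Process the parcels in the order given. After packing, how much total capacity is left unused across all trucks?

55 kg → truck 1 (remaining 45 kg)
55 kg → truck 2 (remaining 45 kg)
60 kg → truck 3 (remaining 40 kg)
57 kg → truck 4 (remaining 43 kg)
59 kg → truck 5 (remaining 41 kg)
62 kg → truck 6 (remaining 38 kg)
51 kg → truck 7 (remaining 49 kg)
57 kg → truck 8 (remaining 43 kg)
52 kg → truck 9 (remaining 48 kg)
61 kg → truck 10 (remaining 39 kg)
53 kg → truck 11 (remaining 47 kg)
62 kg → truck 12 (remaining 38 kg)
52 kg → truck 13 (remaining 48 kg)
51 kg → truck 14 (remaining 49 kg)
54 kg → truck 15 (remaining 46 kg)
51 kg → truck 16 (remaining 49 kg)
16 trucks × 100 kg = 1600 kg; used 892 kg; unused 708 kg.

708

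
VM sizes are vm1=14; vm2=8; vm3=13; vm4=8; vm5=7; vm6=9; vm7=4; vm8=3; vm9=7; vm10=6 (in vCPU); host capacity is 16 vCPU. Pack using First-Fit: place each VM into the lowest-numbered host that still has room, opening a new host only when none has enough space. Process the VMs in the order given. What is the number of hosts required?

vm1 (14 vCPU) → host 1 (remaining 2 vCPU)
vm2 (8 vCPU) → host 2 (remaining 8 vCPU)
vm3 (13 vCPU) → host 3 (remaining 3 vCPU)
vm4 (8 vCPU) → host 2 (remaining 0 vCPU)
vm5 (7 vCPU) → host 4 (remaining 9 vCPU)
vm6 (9 vCPU) → host 4 (remaining 0 vCPU)
vm7 (4 vCPU) → host 5 (remaining 12 vCPU)
vm8 (3 vCPU) → host 3 (remaining 0 vCPU)
vm9 (7 vCPU) → host 5 (remaining 5 vCPU)
vm10 (6 vCPU) → host 6 (remaining 10 vCPU)

6 hosts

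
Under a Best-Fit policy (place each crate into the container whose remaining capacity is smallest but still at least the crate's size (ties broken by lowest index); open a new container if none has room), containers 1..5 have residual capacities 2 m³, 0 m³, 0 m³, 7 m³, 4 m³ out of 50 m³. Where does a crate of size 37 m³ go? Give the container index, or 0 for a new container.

No container has ≥ 37 m³ free, so a new container is opened.

0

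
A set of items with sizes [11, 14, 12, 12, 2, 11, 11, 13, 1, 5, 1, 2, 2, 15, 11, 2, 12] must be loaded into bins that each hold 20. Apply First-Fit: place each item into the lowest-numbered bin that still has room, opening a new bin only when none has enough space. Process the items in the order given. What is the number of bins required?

10 bins

Put 11 in bin 1; 9 remain.
Put 14 in bin 2; 6 remain.
Put 12 in bin 3; 8 remain.
Put 12 in bin 4; 8 remain.
Put 2 in bin 1; 7 remain.
Put 11 in bin 5; 9 remain.
Put 11 in bin 6; 9 remain.
Put 13 in bin 7; 7 remain.
Put 1 in bin 1; 6 remain.
Put 5 in bin 1; 1 remain.
Put 1 in bin 1; 0 remain.
Put 2 in bin 2; 4 remain.
Put 2 in bin 2; 2 remain.
Put 15 in bin 8; 5 remain.
Put 11 in bin 9; 9 remain.
Put 2 in bin 2; 0 remain.
Put 12 in bin 10; 8 remain.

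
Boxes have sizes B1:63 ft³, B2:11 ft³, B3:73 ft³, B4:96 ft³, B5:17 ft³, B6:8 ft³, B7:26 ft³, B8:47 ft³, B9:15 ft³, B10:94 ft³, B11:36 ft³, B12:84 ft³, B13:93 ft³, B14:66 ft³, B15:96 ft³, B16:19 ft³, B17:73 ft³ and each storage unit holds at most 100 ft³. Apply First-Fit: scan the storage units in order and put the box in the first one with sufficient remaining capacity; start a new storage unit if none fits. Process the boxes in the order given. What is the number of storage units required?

Put B1 (63 ft³) in storage unit 1; 37 ft³ remain.
Put B2 (11 ft³) in storage unit 1; 26 ft³ remain.
Put B3 (73 ft³) in storage unit 2; 27 ft³ remain.
Put B4 (96 ft³) in storage unit 3; 4 ft³ remain.
Put B5 (17 ft³) in storage unit 1; 9 ft³ remain.
Put B6 (8 ft³) in storage unit 1; 1 ft³ remain.
Put B7 (26 ft³) in storage unit 2; 1 ft³ remain.
Put B8 (47 ft³) in storage unit 4; 53 ft³ remain.
Put B9 (15 ft³) in storage unit 4; 38 ft³ remain.
Put B10 (94 ft³) in storage unit 5; 6 ft³ remain.
Put B11 (36 ft³) in storage unit 4; 2 ft³ remain.
Put B12 (84 ft³) in storage unit 6; 16 ft³ remain.
Put B13 (93 ft³) in storage unit 7; 7 ft³ remain.
Put B14 (66 ft³) in storage unit 8; 34 ft³ remain.
Put B15 (96 ft³) in storage unit 9; 4 ft³ remain.
Put B16 (19 ft³) in storage unit 8; 15 ft³ remain.
Put B17 (73 ft³) in storage unit 10; 27 ft³ remain.
Final storage units: [63,11,17,8] [73,26] [96] [47,15,36] [94] [84] [93] [66,19] [96] [73].

10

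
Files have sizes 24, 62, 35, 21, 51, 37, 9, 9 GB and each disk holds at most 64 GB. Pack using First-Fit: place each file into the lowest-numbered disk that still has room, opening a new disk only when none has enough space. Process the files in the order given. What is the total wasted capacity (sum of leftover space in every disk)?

Put 24 GB in disk 1; 40 GB remain.
Put 62 GB in disk 2; 2 GB remain.
Put 35 GB in disk 1; 5 GB remain.
Put 21 GB in disk 3; 43 GB remain.
Put 51 GB in disk 4; 13 GB remain.
Put 37 GB in disk 3; 6 GB remain.
Put 9 GB in disk 4; 4 GB remain.
Put 9 GB in disk 5; 55 GB remain.
5 disks × 64 GB = 320 GB; used 248 GB; unused 72 GB.

72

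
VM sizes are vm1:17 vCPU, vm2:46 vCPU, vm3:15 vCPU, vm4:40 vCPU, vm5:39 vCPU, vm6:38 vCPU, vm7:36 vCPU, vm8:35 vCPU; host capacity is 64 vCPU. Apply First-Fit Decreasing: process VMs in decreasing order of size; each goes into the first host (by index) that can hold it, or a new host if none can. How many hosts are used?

6 hosts

Sorted descending: 46, 40, 39, 38, 36, 35, 17, 15.
host 1: place 46 vCPU, 18 vCPU left
host 2: place 40 vCPU, 24 vCPU left
host 3: place 39 vCPU, 25 vCPU left
host 4: place 38 vCPU, 26 vCPU left
host 5: place 36 vCPU, 28 vCPU left
host 6: place 35 vCPU, 29 vCPU left
host 1: place 17 vCPU, 1 vCPU left
host 2: place 15 vCPU, 9 vCPU left
Final hosts: [46,17] [40,15] [39] [38] [36] [35].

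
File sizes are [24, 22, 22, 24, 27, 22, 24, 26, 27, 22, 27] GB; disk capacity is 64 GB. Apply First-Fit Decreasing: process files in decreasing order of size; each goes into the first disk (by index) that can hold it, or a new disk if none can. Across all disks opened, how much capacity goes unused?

117

Sorted descending: 27, 27, 27, 26, 24, 24, 24, 22, 22, 22, 22.
Put 27 GB in disk 1; 37 GB remain.
Put 27 GB in disk 1; 10 GB remain.
Put 27 GB in disk 2; 37 GB remain.
Put 26 GB in disk 2; 11 GB remain.
Put 24 GB in disk 3; 40 GB remain.
Put 24 GB in disk 3; 16 GB remain.
Put 24 GB in disk 4; 40 GB remain.
Put 22 GB in disk 4; 18 GB remain.
Put 22 GB in disk 5; 42 GB remain.
Put 22 GB in disk 5; 20 GB remain.
Put 22 GB in disk 6; 42 GB remain.
6 disks × 64 GB = 384 GB; used 267 GB; unused 117 GB.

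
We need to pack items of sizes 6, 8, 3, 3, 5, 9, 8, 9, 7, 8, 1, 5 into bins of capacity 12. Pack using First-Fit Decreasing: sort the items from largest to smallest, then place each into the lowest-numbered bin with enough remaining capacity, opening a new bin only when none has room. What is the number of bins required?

7

Sorted descending: 9, 9, 8, 8, 8, 7, 6, 5, 5, 3, 3, 1.
9 → bin 1 (remaining 3)
9 → bin 2 (remaining 3)
8 → bin 3 (remaining 4)
8 → bin 4 (remaining 4)
8 → bin 5 (remaining 4)
7 → bin 6 (remaining 5)
6 → bin 7 (remaining 6)
5 → bin 6 (remaining 0)
5 → bin 7 (remaining 1)
3 → bin 1 (remaining 0)
3 → bin 2 (remaining 0)
1 → bin 3 (remaining 3)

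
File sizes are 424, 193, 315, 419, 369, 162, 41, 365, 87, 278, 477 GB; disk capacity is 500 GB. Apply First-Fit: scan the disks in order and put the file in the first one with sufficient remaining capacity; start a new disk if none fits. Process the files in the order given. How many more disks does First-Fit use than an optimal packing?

1

First-Fit: [424,41] [193,162,87] [315] [419] [369] [365] [278] [477] → 8 disks.
Total size 3130 GB; any packing needs at least ⌈3130/500⌉ = 7 disks.
An optimal packing achieves that bound: [477] [424,41] [419] [369,87] [365] [315,162] [278,193] → 7 disks.
Excess: 8 − 7 = 1.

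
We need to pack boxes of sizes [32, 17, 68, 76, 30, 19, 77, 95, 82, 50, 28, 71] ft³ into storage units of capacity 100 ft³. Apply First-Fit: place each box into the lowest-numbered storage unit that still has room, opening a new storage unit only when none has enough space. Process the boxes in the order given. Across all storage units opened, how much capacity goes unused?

155

storage unit 1: place 32 ft³, 68 ft³ left
storage unit 1: place 17 ft³, 51 ft³ left
storage unit 2: place 68 ft³, 32 ft³ left
storage unit 3: place 76 ft³, 24 ft³ left
storage unit 1: place 30 ft³, 21 ft³ left
storage unit 1: place 19 ft³, 2 ft³ left
storage unit 4: place 77 ft³, 23 ft³ left
storage unit 5: place 95 ft³, 5 ft³ left
storage unit 6: place 82 ft³, 18 ft³ left
storage unit 7: place 50 ft³, 50 ft³ left
storage unit 2: place 28 ft³, 4 ft³ left
storage unit 8: place 71 ft³, 29 ft³ left
8 storage units × 100 ft³ = 800 ft³; used 645 ft³; unused 155 ft³.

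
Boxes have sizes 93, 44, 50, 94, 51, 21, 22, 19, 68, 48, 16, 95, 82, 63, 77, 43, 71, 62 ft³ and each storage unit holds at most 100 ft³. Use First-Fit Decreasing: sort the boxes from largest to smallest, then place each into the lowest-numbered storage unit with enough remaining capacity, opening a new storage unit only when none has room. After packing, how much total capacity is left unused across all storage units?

181

Sorted descending: 95, 94, 93, 82, 77, 71, 68, 63, 62, 51, 50, 48, 44, 43, 22, 21, 19, 16.
storage unit 1: place 95 ft³, 5 ft³ left
storage unit 2: place 94 ft³, 6 ft³ left
storage unit 3: place 93 ft³, 7 ft³ left
storage unit 4: place 82 ft³, 18 ft³ left
storage unit 5: place 77 ft³, 23 ft³ left
storage unit 6: place 71 ft³, 29 ft³ left
storage unit 7: place 68 ft³, 32 ft³ left
storage unit 8: place 63 ft³, 37 ft³ left
storage unit 9: place 62 ft³, 38 ft³ left
storage unit 10: place 51 ft³, 49 ft³ left
storage unit 11: place 50 ft³, 50 ft³ left
storage unit 10: place 48 ft³, 1 ft³ left
storage unit 11: place 44 ft³, 6 ft³ left
storage unit 12: place 43 ft³, 57 ft³ left
storage unit 5: place 22 ft³, 1 ft³ left
storage unit 6: place 21 ft³, 8 ft³ left
storage unit 7: place 19 ft³, 13 ft³ left
storage unit 4: place 16 ft³, 2 ft³ left
12 storage units × 100 ft³ = 1200 ft³; used 1019 ft³; unused 181 ft³.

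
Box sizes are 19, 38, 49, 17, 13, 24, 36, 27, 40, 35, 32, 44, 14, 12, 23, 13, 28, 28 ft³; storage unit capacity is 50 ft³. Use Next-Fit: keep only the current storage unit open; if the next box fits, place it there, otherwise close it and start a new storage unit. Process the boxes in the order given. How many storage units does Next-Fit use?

14 storage units

storage unit 1: place 19 ft³, 31 ft³ left
storage unit 2: place 38 ft³, 12 ft³ left
storage unit 3: place 49 ft³, 1 ft³ left
storage unit 4: place 17 ft³, 33 ft³ left
storage unit 4: place 13 ft³, 20 ft³ left
storage unit 5: place 24 ft³, 26 ft³ left
storage unit 6: place 36 ft³, 14 ft³ left
storage unit 7: place 27 ft³, 23 ft³ left
storage unit 8: place 40 ft³, 10 ft³ left
storage unit 9: place 35 ft³, 15 ft³ left
storage unit 10: place 32 ft³, 18 ft³ left
storage unit 11: place 44 ft³, 6 ft³ left
storage unit 12: place 14 ft³, 36 ft³ left
storage unit 12: place 12 ft³, 24 ft³ left
storage unit 12: place 23 ft³, 1 ft³ left
storage unit 13: place 13 ft³, 37 ft³ left
storage unit 13: place 28 ft³, 9 ft³ left
storage unit 14: place 28 ft³, 22 ft³ left
Final storage units: [19] [38] [49] [17,13] [24] [36] [27] [40] [35] [32] [44] [14,12,23] [13,28] [28].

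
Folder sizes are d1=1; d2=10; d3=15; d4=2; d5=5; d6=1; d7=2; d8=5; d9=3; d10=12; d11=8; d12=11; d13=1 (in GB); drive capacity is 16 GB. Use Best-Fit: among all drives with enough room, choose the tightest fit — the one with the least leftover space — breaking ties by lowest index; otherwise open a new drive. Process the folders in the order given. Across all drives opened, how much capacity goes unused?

20

d1 (1 GB) → drive 1 (remaining 15 GB)
d2 (10 GB) → drive 1 (remaining 5 GB)
d3 (15 GB) → drive 2 (remaining 1 GB)
d4 (2 GB) → drive 1 (remaining 3 GB)
d5 (5 GB) → drive 3 (remaining 11 GB)
d6 (1 GB) → drive 2 (remaining 0 GB)
d7 (2 GB) → drive 1 (remaining 1 GB)
d8 (5 GB) → drive 3 (remaining 6 GB)
d9 (3 GB) → drive 3 (remaining 3 GB)
d10 (12 GB) → drive 4 (remaining 4 GB)
d11 (8 GB) → drive 5 (remaining 8 GB)
d12 (11 GB) → drive 6 (remaining 5 GB)
d13 (1 GB) → drive 1 (remaining 0 GB)
6 drives × 16 GB = 96 GB; used 76 GB; unused 20 GB.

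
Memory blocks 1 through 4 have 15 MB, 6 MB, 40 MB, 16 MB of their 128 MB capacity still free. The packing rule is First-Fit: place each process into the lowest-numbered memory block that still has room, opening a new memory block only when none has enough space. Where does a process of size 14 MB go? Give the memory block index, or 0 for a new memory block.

Memory blocks with room: memory block 1 (15 MB), memory block 3 (40 MB), memory block 4 (16 MB).
The first with room is memory block 1.

1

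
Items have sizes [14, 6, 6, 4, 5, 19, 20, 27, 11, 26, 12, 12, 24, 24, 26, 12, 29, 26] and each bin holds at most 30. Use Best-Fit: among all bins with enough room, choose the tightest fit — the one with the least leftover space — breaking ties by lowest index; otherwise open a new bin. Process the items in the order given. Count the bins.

12 bins

Put 14 in bin 1; 16 remain.
Put 6 in bin 1; 10 remain.
Put 6 in bin 1; 4 remain.
Put 4 in bin 1; 0 remain.
Put 5 in bin 2; 25 remain.
Put 19 in bin 2; 6 remain.
Put 20 in bin 3; 10 remain.
Put 27 in bin 4; 3 remain.
Put 11 in bin 5; 19 remain.
Put 26 in bin 6; 4 remain.
Put 12 in bin 5; 7 remain.
Put 12 in bin 7; 18 remain.
Put 24 in bin 8; 6 remain.
Put 24 in bin 9; 6 remain.
Put 26 in bin 10; 4 remain.
Put 12 in bin 7; 6 remain.
Put 29 in bin 11; 1 remain.
Put 26 in bin 12; 4 remain.
Final bins: [14,6,6,4] [5,19] [20] [27] [11,12] [26] [12,12] [24] [24] [26] [29] [26].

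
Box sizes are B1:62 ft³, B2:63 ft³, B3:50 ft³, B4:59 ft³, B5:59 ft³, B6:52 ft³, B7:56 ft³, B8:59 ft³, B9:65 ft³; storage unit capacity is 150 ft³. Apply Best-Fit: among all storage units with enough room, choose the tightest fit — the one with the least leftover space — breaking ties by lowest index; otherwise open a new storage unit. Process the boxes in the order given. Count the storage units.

5

B1 (62 ft³) → storage unit 1 (remaining 88 ft³)
B2 (63 ft³) → storage unit 1 (remaining 25 ft³)
B3 (50 ft³) → storage unit 2 (remaining 100 ft³)
B4 (59 ft³) → storage unit 2 (remaining 41 ft³)
B5 (59 ft³) → storage unit 3 (remaining 91 ft³)
B6 (52 ft³) → storage unit 3 (remaining 39 ft³)
B7 (56 ft³) → storage unit 4 (remaining 94 ft³)
B8 (59 ft³) → storage unit 4 (remaining 35 ft³)
B9 (65 ft³) → storage unit 5 (remaining 85 ft³)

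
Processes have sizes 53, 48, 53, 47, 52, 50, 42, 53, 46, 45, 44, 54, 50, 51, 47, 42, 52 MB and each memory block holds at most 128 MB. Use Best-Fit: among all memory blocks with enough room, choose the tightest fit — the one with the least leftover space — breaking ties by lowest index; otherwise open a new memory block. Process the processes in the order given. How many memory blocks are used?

Put 53 MB in memory block 1; 75 MB remain.
Put 48 MB in memory block 1; 27 MB remain.
Put 53 MB in memory block 2; 75 MB remain.
Put 47 MB in memory block 2; 28 MB remain.
Put 52 MB in memory block 3; 76 MB remain.
Put 50 MB in memory block 3; 26 MB remain.
Put 42 MB in memory block 4; 86 MB remain.
Put 53 MB in memory block 4; 33 MB remain.
Put 46 MB in memory block 5; 82 MB remain.
Put 45 MB in memory block 5; 37 MB remain.
Put 44 MB in memory block 6; 84 MB remain.
Put 54 MB in memory block 6; 30 MB remain.
Put 50 MB in memory block 7; 78 MB remain.
Put 51 MB in memory block 7; 27 MB remain.
Put 47 MB in memory block 8; 81 MB remain.
Put 42 MB in memory block 8; 39 MB remain.
Put 52 MB in memory block 9; 76 MB remain.

9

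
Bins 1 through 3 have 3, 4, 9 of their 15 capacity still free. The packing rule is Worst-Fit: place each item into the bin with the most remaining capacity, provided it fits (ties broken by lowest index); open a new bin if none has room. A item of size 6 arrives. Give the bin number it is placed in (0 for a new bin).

Bins with room: bin 3 (9).
Most room is bin 3 with 9 free.

3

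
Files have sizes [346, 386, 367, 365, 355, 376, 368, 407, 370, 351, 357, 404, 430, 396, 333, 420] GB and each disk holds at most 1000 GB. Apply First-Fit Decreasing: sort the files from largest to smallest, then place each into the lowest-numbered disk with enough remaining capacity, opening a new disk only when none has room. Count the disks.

Sorted descending: 430, 420, 407, 404, 396, 386, 376, 370, 368, 367, 365, 357, 355, 351, 346, 333.
disk 1: place 430 GB, 570 GB left
disk 1: place 420 GB, 150 GB left
disk 2: place 407 GB, 593 GB left
disk 2: place 404 GB, 189 GB left
disk 3: place 396 GB, 604 GB left
disk 3: place 386 GB, 218 GB left
disk 4: place 376 GB, 624 GB left
disk 4: place 370 GB, 254 GB left
disk 5: place 368 GB, 632 GB left
disk 5: place 367 GB, 265 GB left
disk 6: place 365 GB, 635 GB left
disk 6: place 357 GB, 278 GB left
disk 7: place 355 GB, 645 GB left
disk 7: place 351 GB, 294 GB left
disk 8: place 346 GB, 654 GB left
disk 8: place 333 GB, 321 GB left
Final disks: [430,420] [407,404] [396,386] [376,370] [368,367] [365,357] [355,351] [346,333].

8 disks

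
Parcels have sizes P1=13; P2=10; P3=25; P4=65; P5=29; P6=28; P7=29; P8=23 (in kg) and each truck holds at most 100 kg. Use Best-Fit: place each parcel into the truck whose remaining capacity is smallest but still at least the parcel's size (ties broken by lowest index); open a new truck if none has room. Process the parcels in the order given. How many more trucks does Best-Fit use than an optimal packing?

Best-Fit: [13,10,25,28,23] [65,29] [29] → 3 trucks.
Total size 222 kg; any packing needs at least ⌈222/100⌉ = 3 trucks.
So 3 is already optimal.

0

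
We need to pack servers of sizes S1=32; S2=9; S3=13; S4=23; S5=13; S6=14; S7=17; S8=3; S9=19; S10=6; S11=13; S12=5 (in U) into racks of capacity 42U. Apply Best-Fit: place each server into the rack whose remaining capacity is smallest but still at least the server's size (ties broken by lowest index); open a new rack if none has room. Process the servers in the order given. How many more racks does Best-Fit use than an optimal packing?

1

Best-Fit: [32,9] [13,23,3] [13,14,13] [17,19,6] [5] → 5 racks.
Total size 167U; any packing needs at least ⌈167/42⌉ = 4 racks.
An optimal packing achieves that bound: [32,9] [23,19] [17,14,6,5] [13,13,13,3] → 4 racks.
Excess: 5 − 4 = 1.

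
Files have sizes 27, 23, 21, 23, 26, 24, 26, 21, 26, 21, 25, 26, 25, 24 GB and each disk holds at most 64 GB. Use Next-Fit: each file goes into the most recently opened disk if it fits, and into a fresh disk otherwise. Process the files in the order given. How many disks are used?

7

disk 1: place 27 GB, 37 GB left
disk 1: place 23 GB, 14 GB left
disk 2: place 21 GB, 43 GB left
disk 2: place 23 GB, 20 GB left
disk 3: place 26 GB, 38 GB left
disk 3: place 24 GB, 14 GB left
disk 4: place 26 GB, 38 GB left
disk 4: place 21 GB, 17 GB left
disk 5: place 26 GB, 38 GB left
disk 5: place 21 GB, 17 GB left
disk 6: place 25 GB, 39 GB left
disk 6: place 26 GB, 13 GB left
disk 7: place 25 GB, 39 GB left
disk 7: place 24 GB, 15 GB left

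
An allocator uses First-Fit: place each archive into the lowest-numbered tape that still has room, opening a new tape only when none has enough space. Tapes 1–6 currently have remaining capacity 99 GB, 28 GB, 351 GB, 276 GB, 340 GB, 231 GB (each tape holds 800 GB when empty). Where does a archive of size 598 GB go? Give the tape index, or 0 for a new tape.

0

No tape has ≥ 598 GB free, so a new tape is opened.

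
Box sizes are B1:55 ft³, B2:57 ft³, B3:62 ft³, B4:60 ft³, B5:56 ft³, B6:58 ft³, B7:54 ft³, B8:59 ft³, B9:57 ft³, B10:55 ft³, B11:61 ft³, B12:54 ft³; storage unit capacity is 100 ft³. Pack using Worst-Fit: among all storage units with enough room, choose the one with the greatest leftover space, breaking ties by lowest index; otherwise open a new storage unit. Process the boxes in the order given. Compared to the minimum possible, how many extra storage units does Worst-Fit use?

0

Worst-Fit: [55] [57] [62] [60] [56] [58] [54] [59] [57] [55] [61] [54] → 12 storage units.
12 boxes exceed 50 ft³ (half the capacity), and no two of those can share a storage unit, so at least 12 storage units are needed.
So 12 is already optimal.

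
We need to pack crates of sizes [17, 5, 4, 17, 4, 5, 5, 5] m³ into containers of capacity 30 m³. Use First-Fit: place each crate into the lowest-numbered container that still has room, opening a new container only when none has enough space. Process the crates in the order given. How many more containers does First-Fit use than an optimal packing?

0

First-Fit: [17,5,4,4] [17,5,5] [5] → 3 containers.
Total size 62 m³; any packing needs at least ⌈62/30⌉ = 3 containers.
So 3 is already optimal.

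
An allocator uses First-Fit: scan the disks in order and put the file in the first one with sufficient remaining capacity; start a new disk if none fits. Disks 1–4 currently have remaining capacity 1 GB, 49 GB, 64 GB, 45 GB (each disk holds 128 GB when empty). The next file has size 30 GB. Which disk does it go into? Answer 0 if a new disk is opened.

2

Disks with room: disk 2 (49 GB), disk 3 (64 GB), disk 4 (45 GB).
The first with room is disk 2.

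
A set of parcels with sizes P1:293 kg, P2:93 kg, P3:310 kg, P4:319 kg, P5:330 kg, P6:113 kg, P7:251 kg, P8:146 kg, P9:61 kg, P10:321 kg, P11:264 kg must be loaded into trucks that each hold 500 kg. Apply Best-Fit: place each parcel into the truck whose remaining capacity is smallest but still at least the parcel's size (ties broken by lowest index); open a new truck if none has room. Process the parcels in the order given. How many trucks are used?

P1 (293 kg) → truck 1 (remaining 207 kg)
P2 (93 kg) → truck 1 (remaining 114 kg)
P3 (310 kg) → truck 2 (remaining 190 kg)
P4 (319 kg) → truck 3 (remaining 181 kg)
P5 (330 kg) → truck 4 (remaining 170 kg)
P6 (113 kg) → truck 1 (remaining 1 kg)
P7 (251 kg) → truck 5 (remaining 249 kg)
P8 (146 kg) → truck 4 (remaining 24 kg)
P9 (61 kg) → truck 3 (remaining 120 kg)
P10 (321 kg) → truck 6 (remaining 179 kg)
P11 (264 kg) → truck 7 (remaining 236 kg)

7 trucks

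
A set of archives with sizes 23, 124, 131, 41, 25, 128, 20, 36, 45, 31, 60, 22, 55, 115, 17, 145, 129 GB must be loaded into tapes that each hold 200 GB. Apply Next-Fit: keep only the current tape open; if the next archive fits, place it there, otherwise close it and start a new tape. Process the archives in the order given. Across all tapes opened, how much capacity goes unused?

253

tape 1: place 23 GB, 177 GB left
tape 1: place 124 GB, 53 GB left
tape 2: place 131 GB, 69 GB left
tape 2: place 41 GB, 28 GB left
tape 2: place 25 GB, 3 GB left
tape 3: place 128 GB, 72 GB left
tape 3: place 20 GB, 52 GB left
tape 3: place 36 GB, 16 GB left
tape 4: place 45 GB, 155 GB left
tape 4: place 31 GB, 124 GB left
tape 4: place 60 GB, 64 GB left
tape 4: place 22 GB, 42 GB left
tape 5: place 55 GB, 145 GB left
tape 5: place 115 GB, 30 GB left
tape 5: place 17 GB, 13 GB left
tape 6: place 145 GB, 55 GB left
tape 7: place 129 GB, 71 GB left
7 tapes × 200 GB = 1400 GB; used 1147 GB; unused 253 GB.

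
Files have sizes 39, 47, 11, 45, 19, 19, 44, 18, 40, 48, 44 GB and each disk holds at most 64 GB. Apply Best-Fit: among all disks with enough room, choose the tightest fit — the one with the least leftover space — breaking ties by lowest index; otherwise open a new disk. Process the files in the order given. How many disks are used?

39 GB → disk 1 (remaining 25 GB)
47 GB → disk 2 (remaining 17 GB)
11 GB → disk 2 (remaining 6 GB)
45 GB → disk 3 (remaining 19 GB)
19 GB → disk 3 (remaining 0 GB)
19 GB → disk 1 (remaining 6 GB)
44 GB → disk 4 (remaining 20 GB)
18 GB → disk 4 (remaining 2 GB)
40 GB → disk 5 (remaining 24 GB)
48 GB → disk 6 (remaining 16 GB)
44 GB → disk 7 (remaining 20 GB)
Final disks: [39,19] [47,11] [45,19] [44,18] [40] [48] [44].

7 disks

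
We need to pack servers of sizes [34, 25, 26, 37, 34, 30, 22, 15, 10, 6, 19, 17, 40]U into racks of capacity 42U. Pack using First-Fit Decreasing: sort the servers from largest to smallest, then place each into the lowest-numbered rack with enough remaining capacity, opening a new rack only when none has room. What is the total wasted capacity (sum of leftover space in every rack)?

Sorted descending: 40, 37, 34, 34, 30, 26, 25, 22, 19, 17, 15, 10, 6.
rack 1: place 40U, 2U left
rack 2: place 37U, 5U left
rack 3: place 34U, 8U left
rack 4: place 34U, 8U left
rack 5: place 30U, 12U left
rack 6: place 26U, 16U left
rack 7: place 25U, 17U left
rack 8: place 22U, 20U left
rack 8: place 19U, 1U left
rack 7: place 17U, 0U left
rack 6: place 15U, 1U left
rack 5: place 10U, 2U left
rack 3: place 6U, 2U left
8 racks × 42U = 336U; used 315U; unused 21U.

21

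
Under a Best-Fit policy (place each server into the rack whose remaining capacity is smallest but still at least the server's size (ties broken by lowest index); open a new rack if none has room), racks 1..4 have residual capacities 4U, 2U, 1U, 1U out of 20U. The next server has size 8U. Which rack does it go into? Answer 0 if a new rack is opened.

No rack has ≥ 8U free, so a new rack is opened.

0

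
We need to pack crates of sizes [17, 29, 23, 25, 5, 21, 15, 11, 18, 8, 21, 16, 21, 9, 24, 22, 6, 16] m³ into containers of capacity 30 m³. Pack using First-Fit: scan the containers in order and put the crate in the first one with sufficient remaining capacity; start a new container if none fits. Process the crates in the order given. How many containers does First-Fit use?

13

17 m³ → container 1 (remaining 13 m³)
29 m³ → container 2 (remaining 1 m³)
23 m³ → container 3 (remaining 7 m³)
25 m³ → container 4 (remaining 5 m³)
5 m³ → container 1 (remaining 8 m³)
21 m³ → container 5 (remaining 9 m³)
15 m³ → container 6 (remaining 15 m³)
11 m³ → container 6 (remaining 4 m³)
18 m³ → container 7 (remaining 12 m³)
8 m³ → container 1 (remaining 0 m³)
21 m³ → container 8 (remaining 9 m³)
16 m³ → container 9 (remaining 14 m³)
21 m³ → container 10 (remaining 9 m³)
9 m³ → container 5 (remaining 0 m³)
24 m³ → container 11 (remaining 6 m³)
22 m³ → container 12 (remaining 8 m³)
6 m³ → container 3 (remaining 1 m³)
16 m³ → container 13 (remaining 14 m³)
Final containers: [17,5,8] [29] [23,6] [25] [21,9] [15,11] [18] [21] [16] [21] [24] [22] [16].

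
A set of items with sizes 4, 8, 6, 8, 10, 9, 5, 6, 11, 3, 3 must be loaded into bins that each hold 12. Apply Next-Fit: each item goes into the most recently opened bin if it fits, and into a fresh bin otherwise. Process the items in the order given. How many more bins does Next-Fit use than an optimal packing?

1

Next-Fit: [4,8] [6] [8] [10] [9] [5,6] [11] [3,3] → 8 bins.
Total size 73; any packing needs at least ⌈73/12⌉ = 7 bins.
An optimal packing achieves that bound: [11] [10] [9,3] [8,4] [8,3] [6,6] [5] → 7 bins.
Excess: 8 − 7 = 1.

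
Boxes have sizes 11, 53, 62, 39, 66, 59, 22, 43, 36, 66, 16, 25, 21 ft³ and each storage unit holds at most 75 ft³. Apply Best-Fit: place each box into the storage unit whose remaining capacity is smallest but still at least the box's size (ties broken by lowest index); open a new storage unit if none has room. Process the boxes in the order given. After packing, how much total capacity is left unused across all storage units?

81

storage unit 1: place 11 ft³, 64 ft³ left
storage unit 1: place 53 ft³, 11 ft³ left
storage unit 2: place 62 ft³, 13 ft³ left
storage unit 3: place 39 ft³, 36 ft³ left
storage unit 4: place 66 ft³, 9 ft³ left
storage unit 5: place 59 ft³, 16 ft³ left
storage unit 3: place 22 ft³, 14 ft³ left
storage unit 6: place 43 ft³, 32 ft³ left
storage unit 7: place 36 ft³, 39 ft³ left
storage unit 8: place 66 ft³, 9 ft³ left
storage unit 5: place 16 ft³, 0 ft³ left
storage unit 6: place 25 ft³, 7 ft³ left
storage unit 7: place 21 ft³, 18 ft³ left
8 storage units × 75 ft³ = 600 ft³; used 519 ft³; unused 81 ft³.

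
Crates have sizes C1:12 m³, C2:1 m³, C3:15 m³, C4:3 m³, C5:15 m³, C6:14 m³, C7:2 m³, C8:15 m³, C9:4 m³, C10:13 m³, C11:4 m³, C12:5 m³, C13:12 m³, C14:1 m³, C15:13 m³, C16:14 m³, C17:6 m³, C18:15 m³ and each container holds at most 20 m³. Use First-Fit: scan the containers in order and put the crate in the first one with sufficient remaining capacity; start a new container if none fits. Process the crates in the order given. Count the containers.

10

container 1: place C1 (12 m³), 8 m³ left
container 1: place C2 (1 m³), 7 m³ left
container 2: place C3 (15 m³), 5 m³ left
container 1: place C4 (3 m³), 4 m³ left
container 3: place C5 (15 m³), 5 m³ left
container 4: place C6 (14 m³), 6 m³ left
container 1: place C7 (2 m³), 2 m³ left
container 5: place C8 (15 m³), 5 m³ left
container 2: place C9 (4 m³), 1 m³ left
container 6: place C10 (13 m³), 7 m³ left
container 3: place C11 (4 m³), 1 m³ left
container 4: place C12 (5 m³), 1 m³ left
container 7: place C13 (12 m³), 8 m³ left
container 1: place C14 (1 m³), 1 m³ left
container 8: place C15 (13 m³), 7 m³ left
container 9: place C16 (14 m³), 6 m³ left
container 6: place C17 (6 m³), 1 m³ left
container 10: place C18 (15 m³), 5 m³ left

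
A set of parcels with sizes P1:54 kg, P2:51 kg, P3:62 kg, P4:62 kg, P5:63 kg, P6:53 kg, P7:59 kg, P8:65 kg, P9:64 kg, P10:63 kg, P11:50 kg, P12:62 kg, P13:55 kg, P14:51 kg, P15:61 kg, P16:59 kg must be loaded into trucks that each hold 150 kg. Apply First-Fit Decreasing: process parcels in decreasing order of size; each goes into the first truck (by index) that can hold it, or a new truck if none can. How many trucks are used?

Sorted descending: 65, 64, 63, 63, 62, 62, 62, 61, 59, 59, 55, 54, 53, 51, 51, 50.
Put 65 kg in truck 1; 85 kg remain.
Put 64 kg in truck 1; 21 kg remain.
Put 63 kg in truck 2; 87 kg remain.
Put 63 kg in truck 2; 24 kg remain.
Put 62 kg in truck 3; 88 kg remain.
Put 62 kg in truck 3; 26 kg remain.
Put 62 kg in truck 4; 88 kg remain.
Put 61 kg in truck 4; 27 kg remain.
Put 59 kg in truck 5; 91 kg remain.
Put 59 kg in truck 5; 32 kg remain.
Put 55 kg in truck 6; 95 kg remain.
Put 54 kg in truck 6; 41 kg remain.
Put 53 kg in truck 7; 97 kg remain.
Put 51 kg in truck 7; 46 kg remain.
Put 51 kg in truck 8; 99 kg remain.
Put 50 kg in truck 8; 49 kg remain.

8 trucks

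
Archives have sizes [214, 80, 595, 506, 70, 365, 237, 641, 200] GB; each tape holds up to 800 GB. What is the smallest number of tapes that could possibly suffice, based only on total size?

Total size = 214 + 80 + 595 + 506 + 70 + 365 + 237 + 641 + 200 = 2908 GB.
⌈2908 / 800⌉ = 4.

4 tapes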